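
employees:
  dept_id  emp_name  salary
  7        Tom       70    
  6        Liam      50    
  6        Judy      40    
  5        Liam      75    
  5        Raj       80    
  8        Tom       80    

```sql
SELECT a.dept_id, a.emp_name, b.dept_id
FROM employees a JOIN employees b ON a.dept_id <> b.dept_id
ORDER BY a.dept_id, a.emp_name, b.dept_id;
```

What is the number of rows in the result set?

INNER JOIN keeps only pairs where the ON condition holds.
Matching on a.dept_id <> b.dept_id.
- dept_id=7: 5 matching b row(s), so 5 row(s) emitted.
- dept_id=6: 4 matching b row(s), so 4 row(s) emitted.
- dept_id=6: 4 matching b row(s), so 4 row(s) emitted.
- dept_id=5: 4 matching b row(s), so 4 row(s) emitted.
- dept_id=5: 4 matching b row(s), so 4 row(s) emitted.
- dept_id=8: 5 matching b row(s), so 5 row(s) emitted.
Total: 26 rows.

26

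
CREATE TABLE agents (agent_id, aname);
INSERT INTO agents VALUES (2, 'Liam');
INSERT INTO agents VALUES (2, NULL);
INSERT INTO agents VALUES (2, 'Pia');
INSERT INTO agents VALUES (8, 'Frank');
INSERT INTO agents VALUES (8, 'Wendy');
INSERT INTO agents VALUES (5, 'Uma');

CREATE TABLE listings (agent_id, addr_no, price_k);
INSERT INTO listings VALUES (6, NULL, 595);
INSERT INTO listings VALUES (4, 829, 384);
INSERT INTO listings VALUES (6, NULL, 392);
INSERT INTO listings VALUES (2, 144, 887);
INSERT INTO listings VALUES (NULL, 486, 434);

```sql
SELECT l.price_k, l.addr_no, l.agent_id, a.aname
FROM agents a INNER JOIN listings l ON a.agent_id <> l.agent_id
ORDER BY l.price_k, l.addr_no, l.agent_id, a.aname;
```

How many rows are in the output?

21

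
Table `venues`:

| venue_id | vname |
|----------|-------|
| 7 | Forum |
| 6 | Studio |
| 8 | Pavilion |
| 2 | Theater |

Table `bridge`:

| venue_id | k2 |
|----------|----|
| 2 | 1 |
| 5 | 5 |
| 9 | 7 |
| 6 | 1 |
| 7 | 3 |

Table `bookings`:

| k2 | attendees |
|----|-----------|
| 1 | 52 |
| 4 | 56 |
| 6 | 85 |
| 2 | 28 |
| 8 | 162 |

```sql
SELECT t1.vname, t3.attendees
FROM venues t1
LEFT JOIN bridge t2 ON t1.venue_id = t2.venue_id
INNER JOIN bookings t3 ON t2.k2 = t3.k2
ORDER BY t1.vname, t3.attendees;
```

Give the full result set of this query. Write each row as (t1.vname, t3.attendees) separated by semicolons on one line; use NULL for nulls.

Joins associate left-to-right: venues LEFT JOIN bridge on venue_id gives 4 intermediate row(s).
Then INNER JOIN `bookings t3` on k2: keep only rows whose t2.k2 appears in t3.

(Studio, 52); (Theater, 52)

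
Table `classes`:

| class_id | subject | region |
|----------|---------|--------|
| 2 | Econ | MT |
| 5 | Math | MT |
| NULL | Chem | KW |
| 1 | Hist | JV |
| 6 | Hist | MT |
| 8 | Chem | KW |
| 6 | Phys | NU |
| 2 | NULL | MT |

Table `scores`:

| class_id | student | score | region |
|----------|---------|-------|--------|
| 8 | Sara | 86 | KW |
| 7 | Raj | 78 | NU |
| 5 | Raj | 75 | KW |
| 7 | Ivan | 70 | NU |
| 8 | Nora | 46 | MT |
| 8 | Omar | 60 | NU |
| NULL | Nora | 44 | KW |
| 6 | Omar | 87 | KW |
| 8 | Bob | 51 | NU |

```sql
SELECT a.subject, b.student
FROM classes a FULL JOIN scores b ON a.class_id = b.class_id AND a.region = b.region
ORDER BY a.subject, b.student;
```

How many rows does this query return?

16

FULL OUTER JOIN keeps every row from both sides; unmatched rows get NULL for the other side's columns.
Matching on a.class_id = b.class_id AND a.region = b.region. A NULL in a compared column never satisfies the condition.
- class_id=2, region=MT: no b row matches, row kept with b columns NULL.
- class_id=5, region=MT: no b row matches, row kept with b columns NULL.
- class_id=NULL, region=KW: no b row matches, row kept with b columns NULL.
- class_id=1, region=JV: no b row matches, row kept with b columns NULL.
- class_id=6, region=MT: no b row matches, row kept with b columns NULL.
- class_id=8, region=KW: 1 matching b row(s), so 1 row(s) emitted.
- class_id=6, region=NU: no b row matches, row kept with b columns NULL.
- class_id=2, region=MT: no b row matches, row kept with b columns NULL.
- 8 row(s) from b found no a partner → padded with NULL.
Total: 1 matched + 15 padded = 16 rows.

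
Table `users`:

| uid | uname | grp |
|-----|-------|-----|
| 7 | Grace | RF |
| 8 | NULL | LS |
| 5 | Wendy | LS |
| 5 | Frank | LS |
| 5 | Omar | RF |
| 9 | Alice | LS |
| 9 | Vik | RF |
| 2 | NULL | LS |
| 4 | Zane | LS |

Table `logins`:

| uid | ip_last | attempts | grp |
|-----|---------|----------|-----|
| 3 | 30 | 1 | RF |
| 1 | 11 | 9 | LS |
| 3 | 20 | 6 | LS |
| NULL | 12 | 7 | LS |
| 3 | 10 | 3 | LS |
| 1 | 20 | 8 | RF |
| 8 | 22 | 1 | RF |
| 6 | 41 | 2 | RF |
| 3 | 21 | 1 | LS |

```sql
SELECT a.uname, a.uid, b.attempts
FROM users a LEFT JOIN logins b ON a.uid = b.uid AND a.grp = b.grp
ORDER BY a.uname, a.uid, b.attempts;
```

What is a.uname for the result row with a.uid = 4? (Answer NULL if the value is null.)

Zane

LEFT JOIN keeps every row from `users`; unmatched rows get NULL for `logins`'s columns.
Matching on a.uid = b.uid AND a.grp = b.grp. A NULL in a compared column never satisfies the condition.
- uid=7, grp=RF: no b row matches, row kept with b columns NULL.
- uid=8, grp=LS: no b row matches, row kept with b columns NULL.
- uid=5, grp=LS: no b row matches, row kept with b columns NULL.
- uid=5, grp=LS: no b row matches, row kept with b columns NULL.
- uid=5, grp=RF: no b row matches, row kept with b columns NULL.
- uid=9, grp=LS: no b row matches, row kept with b columns NULL.
- uid=9, grp=RF: no b row matches, row kept with b columns NULL.
- uid=2, grp=LS: no b row matches, row kept with b columns NULL.
- uid=4, grp=LS: no b row matches, row kept with b columns NULL.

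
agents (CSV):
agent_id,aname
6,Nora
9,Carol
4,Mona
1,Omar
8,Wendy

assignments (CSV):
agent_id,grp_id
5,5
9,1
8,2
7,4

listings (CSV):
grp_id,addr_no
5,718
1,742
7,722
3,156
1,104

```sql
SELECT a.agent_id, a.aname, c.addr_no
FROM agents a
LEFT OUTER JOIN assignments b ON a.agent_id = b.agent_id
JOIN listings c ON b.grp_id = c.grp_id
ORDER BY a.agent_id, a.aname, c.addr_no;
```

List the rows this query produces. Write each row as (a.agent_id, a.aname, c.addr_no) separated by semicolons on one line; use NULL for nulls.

(9, Carol, 104); (9, Carol, 742)

Step 1 — a LEFT JOIN b on agent_id → 5 row(s).
Then INNER JOIN `listings c` on grp_id: keep only rows whose b.grp_id appears in c.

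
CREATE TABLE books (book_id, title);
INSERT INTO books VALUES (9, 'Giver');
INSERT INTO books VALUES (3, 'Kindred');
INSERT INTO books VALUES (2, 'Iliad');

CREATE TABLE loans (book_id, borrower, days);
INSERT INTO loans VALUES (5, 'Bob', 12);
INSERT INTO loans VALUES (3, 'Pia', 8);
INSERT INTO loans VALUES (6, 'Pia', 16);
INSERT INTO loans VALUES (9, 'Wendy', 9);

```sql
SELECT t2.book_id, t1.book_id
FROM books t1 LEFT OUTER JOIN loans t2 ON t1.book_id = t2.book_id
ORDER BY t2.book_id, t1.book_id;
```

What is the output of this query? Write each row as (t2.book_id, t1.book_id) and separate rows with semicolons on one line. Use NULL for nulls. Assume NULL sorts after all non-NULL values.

(3, 3); (9, 9); (NULL, 2)

LEFT JOIN keeps every row from `books`; unmatched rows get NULL for `loans`'s columns.
Matching on t1.book_id = t2.book_id.
Matched pairs: 2; unmatched t1 rows kept: 1.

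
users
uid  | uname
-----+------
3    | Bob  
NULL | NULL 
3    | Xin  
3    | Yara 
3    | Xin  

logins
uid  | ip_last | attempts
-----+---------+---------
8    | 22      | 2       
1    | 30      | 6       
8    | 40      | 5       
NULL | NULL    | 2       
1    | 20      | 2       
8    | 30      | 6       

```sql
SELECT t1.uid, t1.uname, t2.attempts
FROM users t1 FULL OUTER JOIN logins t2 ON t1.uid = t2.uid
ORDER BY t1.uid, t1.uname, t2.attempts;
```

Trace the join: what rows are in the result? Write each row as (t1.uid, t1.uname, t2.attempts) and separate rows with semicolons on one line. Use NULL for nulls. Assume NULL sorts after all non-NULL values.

(3, Bob, NULL); (3, Xin, NULL); (3, Xin, NULL); (3, Yara, NULL); (NULL, NULL, 2); (NULL, NULL, 2); (NULL, NULL, 2); (NULL, NULL, 5); (NULL, NULL, 6); (NULL, NULL, 6); (NULL, NULL, NULL)

FULL OUTER JOIN keeps every row from both sides; unmatched rows get NULL for the other side's columns.
Matching on t1.uid = t2.uid. A NULL in a compared column never satisfies the condition.
Matched pairs: 0; unmatched t1 rows kept: 5; unmatched t2 rows kept: 6.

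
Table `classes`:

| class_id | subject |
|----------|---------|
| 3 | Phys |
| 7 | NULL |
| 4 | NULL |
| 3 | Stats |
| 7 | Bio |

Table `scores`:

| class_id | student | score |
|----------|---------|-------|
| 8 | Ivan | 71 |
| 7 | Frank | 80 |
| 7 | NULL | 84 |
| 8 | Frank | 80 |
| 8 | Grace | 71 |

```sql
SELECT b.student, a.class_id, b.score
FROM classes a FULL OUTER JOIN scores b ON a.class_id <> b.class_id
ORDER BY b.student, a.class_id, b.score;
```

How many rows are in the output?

FULL OUTER JOIN keeps every row from both sides; unmatched rows get NULL for the other side's columns.
Matching on a.class_id <> b.class_id.
- a[0] class_id=3 → 5 match(es) in b → 5 row(s).
- a[1] class_id=7 → 3 match(es) in b → 3 row(s).
- a[2] class_id=4 → 5 match(es) in b → 5 row(s).
- a[3] class_id=3 → 5 match(es) in b → 5 row(s).
- a[4] class_id=7 → 3 match(es) in b → 3 row(s).
Total: 21 rows.

21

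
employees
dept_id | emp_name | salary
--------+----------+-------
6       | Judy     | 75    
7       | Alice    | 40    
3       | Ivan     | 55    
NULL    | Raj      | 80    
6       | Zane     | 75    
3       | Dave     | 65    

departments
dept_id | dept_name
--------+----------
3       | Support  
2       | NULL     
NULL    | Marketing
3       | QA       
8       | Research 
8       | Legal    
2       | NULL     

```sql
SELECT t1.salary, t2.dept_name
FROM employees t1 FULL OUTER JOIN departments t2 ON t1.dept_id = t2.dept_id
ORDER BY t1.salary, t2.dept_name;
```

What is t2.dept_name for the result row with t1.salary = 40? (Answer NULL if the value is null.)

NULL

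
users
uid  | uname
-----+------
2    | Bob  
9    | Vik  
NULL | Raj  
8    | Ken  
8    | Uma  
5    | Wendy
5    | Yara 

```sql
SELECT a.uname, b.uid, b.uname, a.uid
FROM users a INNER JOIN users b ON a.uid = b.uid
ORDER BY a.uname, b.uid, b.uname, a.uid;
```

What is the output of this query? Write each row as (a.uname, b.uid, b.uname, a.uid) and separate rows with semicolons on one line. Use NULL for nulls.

INNER JOIN keeps only pairs where the ON condition holds.
Matching on a.uid = b.uid. A NULL in a compared column never satisfies the condition.
- a (uid=2) pairs with 1 row(s) of b.
- a (uid=9) pairs with 1 row(s) of b.
- a (uid=NULL) has no partner → excluded.
- a (uid=8) pairs with 2 row(s) of b.
- a (uid=8) pairs with 2 row(s) of b.
- a (uid=5) pairs with 2 row(s) of b.
- a (uid=5) pairs with 2 row(s) of b.
After projecting and ordering:
a.uname | b.uid | b.uname | a.uid
Bob | 2 | Bob | 2
Ken | 8 | Ken | 8
Ken | 8 | Uma | 8
Uma | 8 | Ken | 8
Uma | 8 | Uma | 8
Vik | 9 | Vik | 9
Wendy | 5 | Wendy | 5
Wendy | 5 | Yara | 5
Yara | 5 | Wendy | 5
Yara | 5 | Yara | 5

(Bob, 2, Bob, 2); (Ken, 8, Ken, 8); (Ken, 8, Uma, 8); (Uma, 8, Ken, 8); (Uma, 8, Uma, 8); (Vik, 9, Vik, 9); (Wendy, 5, Wendy, 5); (Wendy, 5, Yara, 5); (Yara, 5, Wendy, 5); (Yara, 5, Yara, 5)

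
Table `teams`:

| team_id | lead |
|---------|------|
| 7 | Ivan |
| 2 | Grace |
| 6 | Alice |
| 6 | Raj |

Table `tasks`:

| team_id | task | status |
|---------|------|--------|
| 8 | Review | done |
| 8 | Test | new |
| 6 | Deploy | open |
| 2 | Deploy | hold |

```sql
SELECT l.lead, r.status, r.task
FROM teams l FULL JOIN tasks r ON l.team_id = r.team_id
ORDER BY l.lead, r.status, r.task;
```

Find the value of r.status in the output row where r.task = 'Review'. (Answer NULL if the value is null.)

FULL OUTER JOIN keeps every row from both sides; unmatched rows get NULL for the other side's columns.
Matching on l.team_id = r.team_id.
Matched pairs: 3; unmatched l rows kept: 1; unmatched r rows kept: 2.

done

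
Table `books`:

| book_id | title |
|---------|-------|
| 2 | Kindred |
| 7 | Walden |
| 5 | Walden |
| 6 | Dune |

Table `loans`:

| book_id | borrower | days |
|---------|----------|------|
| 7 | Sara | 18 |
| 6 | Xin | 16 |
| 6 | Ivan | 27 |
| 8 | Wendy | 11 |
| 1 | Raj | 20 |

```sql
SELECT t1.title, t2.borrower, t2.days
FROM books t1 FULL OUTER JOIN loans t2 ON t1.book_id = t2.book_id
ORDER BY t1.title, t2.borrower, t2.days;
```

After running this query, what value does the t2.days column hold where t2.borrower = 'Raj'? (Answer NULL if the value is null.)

20

FULL OUTER JOIN keeps every row from both sides; unmatched rows get NULL for the other side's columns.
Matching on t1.book_id = t2.book_id.
Matched pairs: 3; unmatched t1 rows kept: 2; unmatched t2 rows kept: 2.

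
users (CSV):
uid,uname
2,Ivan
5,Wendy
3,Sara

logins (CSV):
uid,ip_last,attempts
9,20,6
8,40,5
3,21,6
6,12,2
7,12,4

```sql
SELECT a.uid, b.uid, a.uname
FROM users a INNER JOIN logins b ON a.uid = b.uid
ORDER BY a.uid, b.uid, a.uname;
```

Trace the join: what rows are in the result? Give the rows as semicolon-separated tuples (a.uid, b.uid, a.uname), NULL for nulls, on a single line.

(3, 3, Sara)

INNER JOIN keeps only pairs where the ON condition holds.
Matching on a.uid = b.uid.
- a[0] uid=2 → no match; dropped.
- a[1] uid=5 → no match; dropped.
- a[2] uid=3 → 1 match(es) in b → 1 row(s).
After projecting and ordering:
a.uid | b.uid | a.uname
3 | 3 | Sara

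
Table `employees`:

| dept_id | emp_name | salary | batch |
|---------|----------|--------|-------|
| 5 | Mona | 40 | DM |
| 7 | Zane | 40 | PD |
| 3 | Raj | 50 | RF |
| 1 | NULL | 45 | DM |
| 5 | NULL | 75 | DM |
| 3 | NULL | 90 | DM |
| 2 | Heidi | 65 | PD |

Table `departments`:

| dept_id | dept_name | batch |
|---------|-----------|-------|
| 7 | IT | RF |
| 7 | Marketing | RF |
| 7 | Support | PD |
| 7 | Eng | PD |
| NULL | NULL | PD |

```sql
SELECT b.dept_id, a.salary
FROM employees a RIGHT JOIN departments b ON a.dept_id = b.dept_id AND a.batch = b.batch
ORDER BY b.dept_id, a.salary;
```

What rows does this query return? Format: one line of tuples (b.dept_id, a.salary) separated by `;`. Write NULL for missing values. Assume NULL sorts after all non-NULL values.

RIGHT JOIN keeps every row from `departments`; unmatched rows get NULL for `employees`'s columns.
Matching on a.dept_id = b.dept_id AND a.batch = b.batch. A NULL in a compared column never satisfies the condition.
Matched pairs: 2; unmatched b rows kept: 3.

(7, 40); (7, 40); (7, NULL); (7, NULL); (NULL, NULL)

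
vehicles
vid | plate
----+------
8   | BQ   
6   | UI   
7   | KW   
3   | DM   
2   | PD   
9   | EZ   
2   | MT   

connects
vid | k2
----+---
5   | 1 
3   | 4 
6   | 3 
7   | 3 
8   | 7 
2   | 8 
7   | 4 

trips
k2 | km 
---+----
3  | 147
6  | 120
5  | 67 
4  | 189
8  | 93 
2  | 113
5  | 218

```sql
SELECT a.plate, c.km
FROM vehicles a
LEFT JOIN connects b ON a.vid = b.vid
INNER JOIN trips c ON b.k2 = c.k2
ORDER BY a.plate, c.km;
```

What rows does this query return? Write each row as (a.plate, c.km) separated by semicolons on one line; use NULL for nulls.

Step 1 — a LEFT JOIN b on vid → 8 row(s).
Then INNER JOIN `trips c` on k2: keep only rows whose b.k2 appears in c.

(DM, 189); (KW, 147); (KW, 189); (MT, 93); (PD, 93); (UI, 147)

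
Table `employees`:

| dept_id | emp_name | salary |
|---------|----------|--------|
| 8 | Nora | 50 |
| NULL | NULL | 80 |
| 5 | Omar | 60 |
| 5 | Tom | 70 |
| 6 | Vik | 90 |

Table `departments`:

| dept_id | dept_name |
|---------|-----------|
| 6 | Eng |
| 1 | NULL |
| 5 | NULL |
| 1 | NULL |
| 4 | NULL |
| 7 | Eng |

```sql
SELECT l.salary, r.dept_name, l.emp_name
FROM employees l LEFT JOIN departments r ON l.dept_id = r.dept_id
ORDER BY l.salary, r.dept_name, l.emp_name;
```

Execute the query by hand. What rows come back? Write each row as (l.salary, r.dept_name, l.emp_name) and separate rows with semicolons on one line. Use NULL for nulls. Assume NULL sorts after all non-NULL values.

(50, NULL, Nora); (60, NULL, Omar); (70, NULL, Tom); (80, NULL, NULL); (90, Eng, Vik)

LEFT JOIN keeps every row from `employees`; unmatched rows get NULL for `departments`'s columns.
Matching on l.dept_id = r.dept_id. A NULL in a compared column never satisfies the condition.
- l[0] dept_id=8 → no match; kept with NULLs on the r side.
- l[1] dept_id=NULL → no match; kept with NULLs on the r side.
- l[2] dept_id=5 → 1 match(es) in r → 1 row(s).
- l[3] dept_id=5 → 1 match(es) in r → 1 row(s).
- l[4] dept_id=6 → 1 match(es) in r → 1 row(s).
After projecting and ordering:
l.salary | r.dept_name | l.emp_name
50 | NULL | Nora
60 | NULL | Omar
70 | NULL | Tom
80 | NULL | NULL
90 | Eng | Vik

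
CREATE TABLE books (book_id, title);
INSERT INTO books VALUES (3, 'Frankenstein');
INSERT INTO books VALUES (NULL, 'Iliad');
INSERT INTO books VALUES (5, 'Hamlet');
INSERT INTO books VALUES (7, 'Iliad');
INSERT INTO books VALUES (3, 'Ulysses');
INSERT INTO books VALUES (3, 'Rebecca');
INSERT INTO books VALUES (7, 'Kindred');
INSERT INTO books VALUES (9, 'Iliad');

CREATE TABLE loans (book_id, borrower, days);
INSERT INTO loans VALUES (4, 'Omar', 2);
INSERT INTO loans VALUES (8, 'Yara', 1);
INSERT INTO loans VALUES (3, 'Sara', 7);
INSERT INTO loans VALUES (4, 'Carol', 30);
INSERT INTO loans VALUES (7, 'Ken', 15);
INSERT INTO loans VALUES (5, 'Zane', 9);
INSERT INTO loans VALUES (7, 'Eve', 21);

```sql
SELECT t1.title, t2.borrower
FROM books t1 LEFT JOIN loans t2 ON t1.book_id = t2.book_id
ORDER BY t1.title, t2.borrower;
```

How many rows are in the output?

LEFT JOIN keeps every row from `books`; unmatched rows get NULL for `loans`'s columns.
Matching on t1.book_id = t2.book_id. A NULL in a compared column never satisfies the condition.
- t1 row (book_id=3): matches 1 t2 row(s) → 1 output row(s).
- t1 row (book_id=NULL): no match → kept, t2 columns NULL.
- t1 row (book_id=5): matches 1 t2 row(s) → 1 output row(s).
- t1 row (book_id=7): matches 2 t2 row(s) → 2 output row(s).
- t1 row (book_id=3): matches 1 t2 row(s) → 1 output row(s).
- t1 row (book_id=3): matches 1 t2 row(s) → 1 output row(s).
- t1 row (book_id=7): matches 2 t2 row(s) → 2 output row(s).
- t1 row (book_id=9): no match → kept, t2 columns NULL.
Total: 8 matched + 2 padded = 10 rows.

10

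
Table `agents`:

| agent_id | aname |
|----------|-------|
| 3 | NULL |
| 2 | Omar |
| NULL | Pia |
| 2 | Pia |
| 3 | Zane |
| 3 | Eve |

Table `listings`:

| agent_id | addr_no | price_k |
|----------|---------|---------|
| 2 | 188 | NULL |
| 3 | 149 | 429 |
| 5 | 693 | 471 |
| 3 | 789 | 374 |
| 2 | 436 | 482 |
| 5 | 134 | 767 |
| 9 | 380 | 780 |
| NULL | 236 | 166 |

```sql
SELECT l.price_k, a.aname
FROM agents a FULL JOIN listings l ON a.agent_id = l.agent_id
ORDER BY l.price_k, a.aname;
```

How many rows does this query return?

FULL OUTER JOIN keeps every row from both sides; unmatched rows get NULL for the other side's columns.
Matching on a.agent_id = l.agent_id. A NULL in a compared column never satisfies the condition.
- a[0] agent_id=3 → 2 match(es) in l → 2 row(s).
- a[1] agent_id=2 → 2 match(es) in l → 2 row(s).
- a[2] agent_id=NULL → no match; kept with NULLs on the l side.
- a[3] agent_id=2 → 2 match(es) in l → 2 row(s).
- a[4] agent_id=3 → 2 match(es) in l → 2 row(s).
- a[5] agent_id=3 → 2 match(es) in l → 2 row(s).
- 4 row(s) from l found no a partner → padded with NULL.
Total: 10 matched + 5 padded = 15 rows.

15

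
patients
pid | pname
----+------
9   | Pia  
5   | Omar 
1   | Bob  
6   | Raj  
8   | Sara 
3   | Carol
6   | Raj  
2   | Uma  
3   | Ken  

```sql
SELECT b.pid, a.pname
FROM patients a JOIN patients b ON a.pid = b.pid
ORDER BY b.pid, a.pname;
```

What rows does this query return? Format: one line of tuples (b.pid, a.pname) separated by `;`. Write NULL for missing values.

INNER JOIN keeps only pairs where the ON condition holds.
Matching on a.pid = b.pid.
Matched pairs: 13.

(1, Bob); (2, Uma); (3, Carol); (3, Carol); (3, Ken); (3, Ken); (5, Omar); (6, Raj); (6, Raj); (6, Raj); (6, Raj); (8, Sara); (9, Pia)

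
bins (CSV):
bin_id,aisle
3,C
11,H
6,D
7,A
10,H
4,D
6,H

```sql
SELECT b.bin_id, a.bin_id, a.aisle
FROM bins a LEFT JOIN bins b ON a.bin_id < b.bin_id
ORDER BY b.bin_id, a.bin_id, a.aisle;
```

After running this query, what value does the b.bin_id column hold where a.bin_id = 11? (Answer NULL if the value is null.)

LEFT JOIN keeps every row from `bins a`; unmatched rows get NULL for `bins b`'s columns.
Matching on a.bin_id < b.bin_id.
- a row (bin_id=3): matches 6 b row(s) → 6 output row(s).
- a row (bin_id=11): no match → kept, b columns NULL.
- a row (bin_id=6): matches 3 b row(s) → 3 output row(s).
- a row (bin_id=7): matches 2 b row(s) → 2 output row(s).
- a row (bin_id=10): matches 1 b row(s) → 1 output row(s).
- a row (bin_id=4): matches 5 b row(s) → 5 output row(s).
- a row (bin_id=6): matches 3 b row(s) → 3 output row(s).

NULL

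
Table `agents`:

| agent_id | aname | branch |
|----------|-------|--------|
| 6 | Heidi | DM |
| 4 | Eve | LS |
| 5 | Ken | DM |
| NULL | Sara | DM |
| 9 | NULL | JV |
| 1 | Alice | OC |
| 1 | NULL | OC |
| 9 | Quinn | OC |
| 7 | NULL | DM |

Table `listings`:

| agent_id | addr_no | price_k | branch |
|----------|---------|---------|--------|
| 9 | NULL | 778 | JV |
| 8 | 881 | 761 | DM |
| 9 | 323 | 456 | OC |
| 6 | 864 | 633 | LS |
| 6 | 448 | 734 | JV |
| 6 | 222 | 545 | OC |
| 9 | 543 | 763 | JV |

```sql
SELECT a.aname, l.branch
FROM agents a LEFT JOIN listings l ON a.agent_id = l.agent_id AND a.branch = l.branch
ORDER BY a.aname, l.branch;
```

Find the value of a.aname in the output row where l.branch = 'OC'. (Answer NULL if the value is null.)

LEFT JOIN keeps every row from `agents`; unmatched rows get NULL for `listings`'s columns.
Matching on a.agent_id = l.agent_id AND a.branch = l.branch. A NULL in a compared column never satisfies the condition.
- a[0] agent_id=6, branch=DM → no match; kept with NULLs on the l side.
- a[1] agent_id=4, branch=LS → no match; kept with NULLs on the l side.
- a[2] agent_id=5, branch=DM → no match; kept with NULLs on the l side.
- a[3] agent_id=NULL, branch=DM → no match; kept with NULLs on the l side.
- a[4] agent_id=9, branch=JV → 2 match(es) in l → 2 row(s).
- a[5] agent_id=1, branch=OC → no match; kept with NULLs on the l side.
- a[6] agent_id=1, branch=OC → no match; kept with NULLs on the l side.
- a[7] agent_id=9, branch=OC → 1 match(es) in l → 1 row(s).
- a[8] agent_id=7, branch=DM → no match; kept with NULLs on the l side.

Quinn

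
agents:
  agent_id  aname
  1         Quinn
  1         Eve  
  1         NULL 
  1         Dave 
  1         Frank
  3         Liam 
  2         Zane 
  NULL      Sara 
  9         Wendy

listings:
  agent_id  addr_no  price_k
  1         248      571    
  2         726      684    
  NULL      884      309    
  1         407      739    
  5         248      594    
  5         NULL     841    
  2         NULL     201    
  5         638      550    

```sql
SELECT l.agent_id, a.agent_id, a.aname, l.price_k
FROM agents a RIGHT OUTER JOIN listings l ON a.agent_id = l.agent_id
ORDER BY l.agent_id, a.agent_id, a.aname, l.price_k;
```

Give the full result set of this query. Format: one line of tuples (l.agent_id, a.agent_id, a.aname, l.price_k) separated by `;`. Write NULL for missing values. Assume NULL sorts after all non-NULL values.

RIGHT JOIN keeps every row from `listings`; unmatched rows get NULL for `agents`'s columns.
Matching on a.agent_id = l.agent_id. A NULL in a compared column never satisfies the condition.
- a row (agent_id=1): matches 2 l row(s) → 2 output row(s).
- a row (agent_id=1): matches 2 l row(s) → 2 output row(s).
- a row (agent_id=1): matches 2 l row(s) → 2 output row(s).
- a row (agent_id=1): matches 2 l row(s) → 2 output row(s).
- a row (agent_id=1): matches 2 l row(s) → 2 output row(s).
- a row (agent_id=3): no match.
- a row (agent_id=2): matches 2 l row(s) → 2 output row(s).
- a row (agent_id=NULL): no match.
- a row (agent_id=9): no match.
- 4 l row(s) had no a match → kept, a columns NULL.

(1, 1, Dave, 571); (1, 1, Dave, 739); (1, 1, Eve, 571); (1, 1, Eve, 739); (1, 1, Frank, 571); (1, 1, Frank, 739); (1, 1, Quinn, 571); (1, 1, Quinn, 739); (1, 1, NULL, 571); (1, 1, NULL, 739); (2, 2, Zane, 201); (2, 2, Zane, 684); (5, NULL, NULL, 550); (5, NULL, NULL, 594); (5, NULL, NULL, 841); (NULL, NULL, NULL, 309)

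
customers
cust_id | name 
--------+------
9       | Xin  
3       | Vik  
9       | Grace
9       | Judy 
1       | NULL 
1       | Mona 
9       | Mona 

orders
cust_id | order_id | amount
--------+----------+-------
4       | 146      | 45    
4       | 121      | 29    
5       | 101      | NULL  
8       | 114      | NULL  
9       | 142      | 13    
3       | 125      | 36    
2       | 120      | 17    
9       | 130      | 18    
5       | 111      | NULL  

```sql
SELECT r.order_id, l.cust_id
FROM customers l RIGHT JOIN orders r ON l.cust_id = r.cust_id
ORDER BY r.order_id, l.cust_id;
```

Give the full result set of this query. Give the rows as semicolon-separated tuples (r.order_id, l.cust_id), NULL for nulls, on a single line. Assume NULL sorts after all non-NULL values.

RIGHT JOIN keeps every row from `orders`; unmatched rows get NULL for `customers`'s columns.
Matching on l.cust_id = r.cust_id.
- l row (cust_id=9): matches 2 r row(s) → 2 output row(s).
- l row (cust_id=3): matches 1 r row(s) → 1 output row(s).
- l row (cust_id=9): matches 2 r row(s) → 2 output row(s).
- l row (cust_id=9): matches 2 r row(s) → 2 output row(s).
- l row (cust_id=1): no match.
- l row (cust_id=1): no match.
- l row (cust_id=9): matches 2 r row(s) → 2 output row(s).
- plus 6 unmatched r row(s), each kept with NULL l columns.

(101, NULL); (111, NULL); (114, NULL); (120, NULL); (121, NULL); (125, 3); (130, 9); (130, 9); (130, 9); (130, 9); (142, 9); (142, 9); (142, 9); (142, 9); (146, NULL)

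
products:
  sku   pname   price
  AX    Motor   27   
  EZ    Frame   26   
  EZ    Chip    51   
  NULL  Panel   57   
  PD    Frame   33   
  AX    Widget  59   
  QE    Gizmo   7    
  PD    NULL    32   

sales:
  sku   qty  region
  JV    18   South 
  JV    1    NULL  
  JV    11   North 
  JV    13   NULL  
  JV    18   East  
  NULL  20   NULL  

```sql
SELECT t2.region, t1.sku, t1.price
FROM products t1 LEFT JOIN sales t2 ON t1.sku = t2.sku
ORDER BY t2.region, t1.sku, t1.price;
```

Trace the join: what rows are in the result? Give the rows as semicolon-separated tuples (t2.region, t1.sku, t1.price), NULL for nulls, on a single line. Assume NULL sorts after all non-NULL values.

(NULL, AX, 27); (NULL, AX, 59); (NULL, EZ, 26); (NULL, EZ, 51); (NULL, PD, 32); (NULL, PD, 33); (NULL, QE, 7); (NULL, NULL, 57)

LEFT JOIN keeps every row from `products`; unmatched rows get NULL for `sales`'s columns.
Matching on t1.sku = t2.sku. A NULL in a compared column never satisfies the condition.
- t1[0] sku=AX → no match; kept with NULLs on the t2 side.
- t1[1] sku=EZ → no match; kept with NULLs on the t2 side.
- t1[2] sku=EZ → no match; kept with NULLs on the t2 side.
- t1[3] sku=NULL → no match; kept with NULLs on the t2 side.
- t1[4] sku=PD → no match; kept with NULLs on the t2 side.
- t1[5] sku=AX → no match; kept with NULLs on the t2 side.
- t1[6] sku=QE → no match; kept with NULLs on the t2 side.
- t1[7] sku=PD → no match; kept with NULLs on the t2 side.
After projecting and ordering:
t2.region | t1.sku | t1.price
NULL | AX | 27
NULL | AX | 59
NULL | EZ | 26
NULL | EZ | 51
NULL | PD | 32
NULL | PD | 33
NULL | QE | 7
NULL | NULL | 57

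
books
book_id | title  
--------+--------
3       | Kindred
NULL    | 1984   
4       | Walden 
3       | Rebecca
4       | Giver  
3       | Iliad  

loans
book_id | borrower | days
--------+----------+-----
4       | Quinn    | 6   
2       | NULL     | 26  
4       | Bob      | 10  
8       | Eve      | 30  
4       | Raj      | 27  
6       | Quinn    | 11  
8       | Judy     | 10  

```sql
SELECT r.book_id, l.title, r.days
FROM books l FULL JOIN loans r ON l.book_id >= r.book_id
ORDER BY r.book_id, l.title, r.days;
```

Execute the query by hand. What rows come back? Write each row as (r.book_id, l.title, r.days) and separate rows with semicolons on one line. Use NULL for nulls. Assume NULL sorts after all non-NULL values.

(2, Giver, 26); (2, Iliad, 26); (2, Kindred, 26); (2, Rebecca, 26); (2, Walden, 26); (4, Giver, 6); (4, Giver, 10); (4, Giver, 27); (4, Walden, 6); (4, Walden, 10); (4, Walden, 27); (6, NULL, 11); (8, NULL, 10); (8, NULL, 30); (NULL, 1984, NULL)

FULL OUTER JOIN keeps every row from both sides; unmatched rows get NULL for the other side's columns.
Matching on l.book_id >= r.book_id. A NULL in a compared column never satisfies the condition.
- l row (book_id=3): matches 1 r row(s) → 1 output row(s).
- l row (book_id=NULL): no match → kept, r columns NULL.
- l row (book_id=4): matches 4 r row(s) → 4 output row(s).
- l row (book_id=3): matches 1 r row(s) → 1 output row(s).
- l row (book_id=4): matches 4 r row(s) → 4 output row(s).
- l row (book_id=3): matches 1 r row(s) → 1 output row(s).
- 3 row(s) from r found no l partner → padded with NULL.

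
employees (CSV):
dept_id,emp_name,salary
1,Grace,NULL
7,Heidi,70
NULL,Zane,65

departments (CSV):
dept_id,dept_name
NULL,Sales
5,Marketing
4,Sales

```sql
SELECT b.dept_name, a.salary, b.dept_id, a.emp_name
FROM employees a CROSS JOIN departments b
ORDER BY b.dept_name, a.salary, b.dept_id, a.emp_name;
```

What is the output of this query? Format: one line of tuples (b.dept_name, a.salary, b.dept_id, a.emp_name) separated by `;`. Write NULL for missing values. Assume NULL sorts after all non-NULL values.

(Marketing, 65, 5, Zane); (Marketing, 70, 5, Heidi); (Marketing, NULL, 5, Grace); (Sales, 65, 4, Zane); (Sales, 65, NULL, Zane); (Sales, 70, 4, Heidi); (Sales, 70, NULL, Heidi); (Sales, NULL, 4, Grace); (Sales, NULL, NULL, Grace)

CROSS JOIN pairs every row of `employees` with every row of `departments`: 3 × 3 = 9 rows.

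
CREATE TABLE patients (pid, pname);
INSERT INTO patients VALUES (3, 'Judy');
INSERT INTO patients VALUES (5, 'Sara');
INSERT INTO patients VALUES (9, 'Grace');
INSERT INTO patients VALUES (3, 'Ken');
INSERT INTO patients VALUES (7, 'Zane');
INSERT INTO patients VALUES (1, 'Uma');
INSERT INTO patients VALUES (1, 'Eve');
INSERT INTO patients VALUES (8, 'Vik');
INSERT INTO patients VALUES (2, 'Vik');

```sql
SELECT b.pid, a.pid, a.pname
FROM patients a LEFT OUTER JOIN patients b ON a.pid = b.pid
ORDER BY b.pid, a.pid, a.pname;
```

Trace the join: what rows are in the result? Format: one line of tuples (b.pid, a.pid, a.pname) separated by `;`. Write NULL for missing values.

(1, 1, Eve); (1, 1, Eve); (1, 1, Uma); (1, 1, Uma); (2, 2, Vik); (3, 3, Judy); (3, 3, Judy); (3, 3, Ken); (3, 3, Ken); (5, 5, Sara); (7, 7, Zane); (8, 8, Vik); (9, 9, Grace)

LEFT JOIN keeps every row from `patients a`; unmatched rows get NULL for `patients b`'s columns.
Matching on a.pid = b.pid.
- pid=3: 2 matching b row(s), so 2 row(s) emitted.
- pid=5: 1 matching b row(s), so 1 row(s) emitted.
- pid=9: 1 matching b row(s), so 1 row(s) emitted.
- pid=3: 2 matching b row(s), so 2 row(s) emitted.
- pid=7: 1 matching b row(s), so 1 row(s) emitted.
- pid=1: 2 matching b row(s), so 2 row(s) emitted.
- pid=1: 2 matching b row(s), so 2 row(s) emitted.
- pid=8: 1 matching b row(s), so 1 row(s) emitted.
- pid=2: 1 matching b row(s), so 1 row(s) emitted.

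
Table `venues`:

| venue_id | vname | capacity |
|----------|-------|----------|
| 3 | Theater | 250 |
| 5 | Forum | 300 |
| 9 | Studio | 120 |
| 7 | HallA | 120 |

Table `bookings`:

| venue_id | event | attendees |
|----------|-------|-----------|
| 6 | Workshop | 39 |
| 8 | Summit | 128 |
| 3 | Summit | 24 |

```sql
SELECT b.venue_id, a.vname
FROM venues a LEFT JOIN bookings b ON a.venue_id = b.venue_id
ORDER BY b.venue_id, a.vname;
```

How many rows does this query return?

4

LEFT JOIN keeps every row from `venues`; unmatched rows get NULL for `bookings`'s columns.
Matching on a.venue_id = b.venue_id.
- a[0] venue_id=3 → 1 match(es) in b → 1 row(s).
- a[1] venue_id=5 → no match; kept with NULLs on the b side.
- a[2] venue_id=9 → no match; kept with NULLs on the b side.
- a[3] venue_id=7 → no match; kept with NULLs on the b side.
Total: 1 matched + 3 padded = 4 rows.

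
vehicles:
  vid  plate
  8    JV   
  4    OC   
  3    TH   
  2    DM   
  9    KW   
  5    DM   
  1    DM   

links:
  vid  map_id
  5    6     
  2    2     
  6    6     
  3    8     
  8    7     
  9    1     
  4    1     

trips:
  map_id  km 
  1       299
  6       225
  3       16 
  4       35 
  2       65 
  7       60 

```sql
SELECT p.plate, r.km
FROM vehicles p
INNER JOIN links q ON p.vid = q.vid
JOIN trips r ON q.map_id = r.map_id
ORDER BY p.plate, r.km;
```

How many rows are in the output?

5

Evaluate left to right. First `vehicles p INNER JOIN links q` on vid: 6 row(s).
Then INNER JOIN `trips r` on map_id: keep only rows whose q.map_id appears in r.
Result: 5 row(s).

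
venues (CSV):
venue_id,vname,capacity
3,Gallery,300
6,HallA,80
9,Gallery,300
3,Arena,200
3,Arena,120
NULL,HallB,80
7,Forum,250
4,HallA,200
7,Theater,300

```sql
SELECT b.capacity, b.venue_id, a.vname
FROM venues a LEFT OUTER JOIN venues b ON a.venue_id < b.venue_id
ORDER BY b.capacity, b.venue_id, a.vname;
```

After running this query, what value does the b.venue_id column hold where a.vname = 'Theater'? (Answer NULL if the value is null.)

9

LEFT JOIN keeps every row from `venues a`; unmatched rows get NULL for `venues b`'s columns.
Matching on a.venue_id < b.venue_id. A NULL in a compared column never satisfies the condition.
Matched pairs: 24; unmatched a rows kept: 2.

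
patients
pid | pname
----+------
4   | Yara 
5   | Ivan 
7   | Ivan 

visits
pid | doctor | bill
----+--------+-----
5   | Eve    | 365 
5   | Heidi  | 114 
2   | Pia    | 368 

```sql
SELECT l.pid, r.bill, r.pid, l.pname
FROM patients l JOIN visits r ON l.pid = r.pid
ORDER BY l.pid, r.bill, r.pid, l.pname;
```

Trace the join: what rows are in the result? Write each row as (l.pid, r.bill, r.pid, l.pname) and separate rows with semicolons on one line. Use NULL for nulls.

INNER JOIN keeps only pairs where the ON condition holds.
Matching on l.pid = r.pid.
- l row (pid=4): no match → dropped.
- l row (pid=5): matches 2 r row(s) → 2 output row(s).
- l row (pid=7): no match → dropped.
After projecting and ordering:
l.pid | r.bill | r.pid | l.pname
5 | 114 | 5 | Ivan
5 | 365 | 5 | Ivan

(5, 114, 5, Ivan); (5, 365, 5, Ivan)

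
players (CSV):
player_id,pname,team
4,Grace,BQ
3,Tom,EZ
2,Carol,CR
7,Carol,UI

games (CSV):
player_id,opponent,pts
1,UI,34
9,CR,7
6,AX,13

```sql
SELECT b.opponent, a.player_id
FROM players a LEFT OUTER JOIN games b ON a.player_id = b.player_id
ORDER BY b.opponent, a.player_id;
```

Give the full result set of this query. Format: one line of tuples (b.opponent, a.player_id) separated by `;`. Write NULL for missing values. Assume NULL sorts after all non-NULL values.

LEFT JOIN keeps every row from `players`; unmatched rows get NULL for `games`'s columns.
Matching on a.player_id = b.player_id.
Matched pairs: 0; unmatched a rows kept: 4.

(NULL, 2); (NULL, 3); (NULL, 4); (NULL, 7)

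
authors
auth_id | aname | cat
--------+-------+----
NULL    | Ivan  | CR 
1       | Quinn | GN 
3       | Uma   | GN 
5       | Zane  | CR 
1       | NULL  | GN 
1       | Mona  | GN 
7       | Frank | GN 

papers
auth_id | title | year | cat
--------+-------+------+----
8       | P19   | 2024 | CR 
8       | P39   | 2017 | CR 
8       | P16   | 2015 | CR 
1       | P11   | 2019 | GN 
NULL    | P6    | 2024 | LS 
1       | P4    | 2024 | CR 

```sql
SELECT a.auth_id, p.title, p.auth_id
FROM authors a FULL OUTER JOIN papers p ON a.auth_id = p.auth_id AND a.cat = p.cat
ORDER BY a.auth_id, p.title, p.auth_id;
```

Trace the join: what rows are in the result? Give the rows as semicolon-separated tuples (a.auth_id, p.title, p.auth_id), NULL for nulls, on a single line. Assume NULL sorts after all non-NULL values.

FULL OUTER JOIN keeps every row from both sides; unmatched rows get NULL for the other side's columns.
Matching on a.auth_id = p.auth_id AND a.cat = p.cat. A NULL in a compared column never satisfies the condition.
Matched pairs: 3; unmatched a rows kept: 4; unmatched p rows kept: 5.

(1, P11, 1); (1, P11, 1); (1, P11, 1); (3, NULL, NULL); (5, NULL, NULL); (7, NULL, NULL); (NULL, P16, 8); (NULL, P19, 8); (NULL, P39, 8); (NULL, P4, 1); (NULL, P6, NULL); (NULL, NULL, NULL)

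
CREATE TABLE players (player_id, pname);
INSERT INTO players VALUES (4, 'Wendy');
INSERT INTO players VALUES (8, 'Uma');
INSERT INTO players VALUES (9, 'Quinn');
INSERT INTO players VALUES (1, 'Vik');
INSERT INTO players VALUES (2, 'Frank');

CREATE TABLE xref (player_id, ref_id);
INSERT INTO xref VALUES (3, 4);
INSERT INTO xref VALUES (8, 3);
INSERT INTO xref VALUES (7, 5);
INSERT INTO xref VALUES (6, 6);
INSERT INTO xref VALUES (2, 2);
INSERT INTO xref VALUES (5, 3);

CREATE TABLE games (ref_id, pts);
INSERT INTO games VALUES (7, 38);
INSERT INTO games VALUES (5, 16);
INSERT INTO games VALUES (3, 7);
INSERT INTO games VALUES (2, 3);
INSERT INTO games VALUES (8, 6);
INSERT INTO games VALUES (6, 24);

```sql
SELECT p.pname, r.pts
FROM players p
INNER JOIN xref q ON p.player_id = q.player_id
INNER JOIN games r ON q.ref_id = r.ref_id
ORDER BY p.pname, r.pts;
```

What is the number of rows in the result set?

Evaluate left to right. First `players p INNER JOIN xref q` on player_id: 2 row(s).
Then INNER JOIN `games r` on ref_id: keep only rows whose q.ref_id appears in r.
Result: 2 row(s).

2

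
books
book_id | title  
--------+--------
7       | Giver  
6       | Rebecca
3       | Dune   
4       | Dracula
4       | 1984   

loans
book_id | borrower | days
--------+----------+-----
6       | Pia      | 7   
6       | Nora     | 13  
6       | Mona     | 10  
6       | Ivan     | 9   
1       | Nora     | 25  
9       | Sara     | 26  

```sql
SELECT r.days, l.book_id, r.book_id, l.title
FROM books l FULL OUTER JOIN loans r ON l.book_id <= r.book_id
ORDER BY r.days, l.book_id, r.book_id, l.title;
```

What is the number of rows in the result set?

FULL OUTER JOIN keeps every row from both sides; unmatched rows get NULL for the other side's columns.
Matching on l.book_id <= r.book_id.
- book_id=7: 1 matching r row(s), so 1 row(s) emitted.
- book_id=6: 5 matching r row(s), so 5 row(s) emitted.
- book_id=3: 5 matching r row(s), so 5 row(s) emitted.
- book_id=4: 5 matching r row(s), so 5 row(s) emitted.
- book_id=4: 5 matching r row(s), so 5 row(s) emitted.
- 1 row(s) from r found no l partner → padded with NULL.
Total: 21 matched + 1 padded = 22 rows.

22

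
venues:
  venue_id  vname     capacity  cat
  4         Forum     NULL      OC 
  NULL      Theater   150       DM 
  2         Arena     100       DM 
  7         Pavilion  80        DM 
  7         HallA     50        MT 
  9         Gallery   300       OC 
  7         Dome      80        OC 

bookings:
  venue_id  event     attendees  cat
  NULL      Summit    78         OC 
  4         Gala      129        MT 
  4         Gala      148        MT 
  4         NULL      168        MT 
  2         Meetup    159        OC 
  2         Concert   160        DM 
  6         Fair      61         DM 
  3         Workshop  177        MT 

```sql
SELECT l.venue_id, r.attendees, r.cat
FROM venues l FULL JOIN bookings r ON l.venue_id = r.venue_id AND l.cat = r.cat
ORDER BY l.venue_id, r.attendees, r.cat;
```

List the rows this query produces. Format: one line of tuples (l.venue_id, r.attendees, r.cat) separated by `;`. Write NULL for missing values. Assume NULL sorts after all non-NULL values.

FULL OUTER JOIN keeps every row from both sides; unmatched rows get NULL for the other side's columns.
Matching on l.venue_id = r.venue_id AND l.cat = r.cat. A NULL in a compared column never satisfies the condition.
- l (venue_id=4, cat=OC) has no partner → padded with NULL.
- l (venue_id=NULL, cat=DM) has no partner → padded with NULL.
- l (venue_id=2, cat=DM) pairs with 1 row(s) of r.
- l (venue_id=7, cat=DM) has no partner → padded with NULL.
- l (venue_id=7, cat=MT) has no partner → padded with NULL.
- l (venue_id=9, cat=OC) has no partner → padded with NULL.
- l (venue_id=7, cat=OC) has no partner → padded with NULL.
- plus 7 unmatched r row(s), each kept with NULL l columns.

(2, 160, DM); (4, NULL, NULL); (7, NULL, NULL); (7, NULL, NULL); (7, NULL, NULL); (9, NULL, NULL); (NULL, 61, DM); (NULL, 78, OC); (NULL, 129, MT); (NULL, 148, MT); (NULL, 159, OC); (NULL, 168, MT); (NULL, 177, MT); (NULL, NULL, NULL)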